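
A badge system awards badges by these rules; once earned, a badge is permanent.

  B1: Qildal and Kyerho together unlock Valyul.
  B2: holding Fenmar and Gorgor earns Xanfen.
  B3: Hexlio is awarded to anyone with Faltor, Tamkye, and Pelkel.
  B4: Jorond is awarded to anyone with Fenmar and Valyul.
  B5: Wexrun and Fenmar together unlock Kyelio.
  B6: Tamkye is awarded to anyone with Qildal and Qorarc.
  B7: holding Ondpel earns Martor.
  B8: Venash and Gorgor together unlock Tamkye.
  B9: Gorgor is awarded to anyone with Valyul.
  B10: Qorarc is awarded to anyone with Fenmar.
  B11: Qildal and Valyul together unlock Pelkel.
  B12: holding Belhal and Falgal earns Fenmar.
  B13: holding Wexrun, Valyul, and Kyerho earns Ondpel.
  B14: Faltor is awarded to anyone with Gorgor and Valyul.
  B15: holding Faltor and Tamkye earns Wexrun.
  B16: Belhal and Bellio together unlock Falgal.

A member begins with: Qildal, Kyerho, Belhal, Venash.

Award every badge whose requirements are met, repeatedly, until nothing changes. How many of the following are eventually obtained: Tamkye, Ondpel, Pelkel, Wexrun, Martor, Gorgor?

6

With Qildal and Kyerho, Valyul is earned (B1).
With Qildal and Valyul, Pelkel is earned (B11).
With Valyul, Gorgor is earned (B9).
With Gorgor and Valyul, Faltor is earned (B14).
With Venash and Gorgor, Tamkye is earned (B8).
With Faltor and Tamkye, Wexrun is earned (B15).
With Wexrun, Valyul, and Kyerho, Ondpel is earned (B13).
With Ondpel, Martor is earned (B7).
Tamkye: reached.
Ondpel: reached.
Pelkel: reached.
Wexrun: reached.
Martor: reached.
Gorgor: reached.
All 6 are reached.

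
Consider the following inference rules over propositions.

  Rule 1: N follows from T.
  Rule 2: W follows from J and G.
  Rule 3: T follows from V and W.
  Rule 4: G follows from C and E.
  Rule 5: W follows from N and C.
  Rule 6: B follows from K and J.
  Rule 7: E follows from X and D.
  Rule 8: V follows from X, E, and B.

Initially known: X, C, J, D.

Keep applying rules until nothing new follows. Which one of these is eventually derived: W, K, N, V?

W

From X and D, Rule 7 gives E.
C and E hold, so G follows (Rule 4).
J and G hold, so W follows (Rule 2).
No rule produces K, and it is not given. N would need T (Rule 1), but T is never established. V would need X, E, and B (Rule 8), but B is never established.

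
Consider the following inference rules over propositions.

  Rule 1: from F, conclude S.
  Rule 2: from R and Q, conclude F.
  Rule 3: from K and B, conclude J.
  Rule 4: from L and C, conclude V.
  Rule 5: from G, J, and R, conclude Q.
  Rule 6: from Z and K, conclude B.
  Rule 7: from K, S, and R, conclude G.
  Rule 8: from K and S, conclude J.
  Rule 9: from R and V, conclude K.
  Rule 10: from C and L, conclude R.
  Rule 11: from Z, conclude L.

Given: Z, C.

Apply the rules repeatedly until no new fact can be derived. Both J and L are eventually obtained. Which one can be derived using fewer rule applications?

L

L: Z holds, so L follows (Rule 11). [1 rule application]
J: From Z, Rule 11 gives L. From C and L, Rule 10 gives R. L and C hold, so V follows (Rule 4). From R and V, Rule 9 gives K. From Z and K, Rule 6 gives B. From K and B, Rule 3 gives J. [6 rule applications]
L needs fewer.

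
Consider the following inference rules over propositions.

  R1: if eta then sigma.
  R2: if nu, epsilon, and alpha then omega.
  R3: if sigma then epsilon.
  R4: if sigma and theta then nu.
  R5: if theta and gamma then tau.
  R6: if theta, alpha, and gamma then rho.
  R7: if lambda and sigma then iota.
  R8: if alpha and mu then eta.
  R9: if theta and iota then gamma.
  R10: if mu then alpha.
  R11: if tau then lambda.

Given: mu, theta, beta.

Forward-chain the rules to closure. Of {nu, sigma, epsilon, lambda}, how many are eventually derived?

3

mu holds, so alpha follows (R10).
From alpha and mu, R8 gives eta.
From eta, R1 gives sigma.
sigma and theta hold, so nu follows (R4).
sigma holds, so epsilon follows (R3).
nu: reached.
sigma: reached.
epsilon: reached.
lambda would need tau (R11), but tau is never established.
Reached: nu, sigma, and epsilon — 3 of the 4.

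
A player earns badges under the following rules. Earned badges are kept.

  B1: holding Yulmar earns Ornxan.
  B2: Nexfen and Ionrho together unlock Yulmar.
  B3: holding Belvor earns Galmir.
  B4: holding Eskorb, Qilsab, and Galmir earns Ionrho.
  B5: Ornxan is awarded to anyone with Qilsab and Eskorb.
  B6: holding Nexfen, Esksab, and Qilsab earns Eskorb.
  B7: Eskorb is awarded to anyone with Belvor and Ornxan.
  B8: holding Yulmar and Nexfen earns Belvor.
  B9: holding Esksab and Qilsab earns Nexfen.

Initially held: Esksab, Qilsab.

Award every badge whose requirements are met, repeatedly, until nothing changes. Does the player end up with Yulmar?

Yulmar would need Nexfen and Ionrho (B2), but Ionrho is never earned.

No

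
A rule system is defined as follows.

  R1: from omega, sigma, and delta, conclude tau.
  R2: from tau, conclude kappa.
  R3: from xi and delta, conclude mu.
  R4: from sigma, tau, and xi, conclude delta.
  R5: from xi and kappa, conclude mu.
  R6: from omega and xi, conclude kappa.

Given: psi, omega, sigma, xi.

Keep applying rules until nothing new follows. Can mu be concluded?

Yes

omega and xi hold, so kappa follows (R6).
xi and kappa hold, so mu follows (R5).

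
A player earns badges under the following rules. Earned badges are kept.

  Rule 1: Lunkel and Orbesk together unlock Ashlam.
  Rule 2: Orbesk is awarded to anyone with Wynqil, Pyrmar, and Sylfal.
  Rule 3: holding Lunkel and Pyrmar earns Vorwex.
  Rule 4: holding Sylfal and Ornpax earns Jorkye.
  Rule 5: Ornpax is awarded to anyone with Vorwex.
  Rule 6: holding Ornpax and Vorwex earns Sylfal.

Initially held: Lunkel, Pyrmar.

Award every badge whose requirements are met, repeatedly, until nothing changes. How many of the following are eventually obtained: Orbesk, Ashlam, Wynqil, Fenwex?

0

Orbesk would need Wynqil, Pyrmar, and Sylfal (Rule 2), but Wynqil is never earned.
Ashlam would need Lunkel and Orbesk (Rule 1), but Orbesk is never earned.
No rule produces Wynqil, and it is not given.
No rule produces Fenwex, and it is not given.
None of the 4 are reached.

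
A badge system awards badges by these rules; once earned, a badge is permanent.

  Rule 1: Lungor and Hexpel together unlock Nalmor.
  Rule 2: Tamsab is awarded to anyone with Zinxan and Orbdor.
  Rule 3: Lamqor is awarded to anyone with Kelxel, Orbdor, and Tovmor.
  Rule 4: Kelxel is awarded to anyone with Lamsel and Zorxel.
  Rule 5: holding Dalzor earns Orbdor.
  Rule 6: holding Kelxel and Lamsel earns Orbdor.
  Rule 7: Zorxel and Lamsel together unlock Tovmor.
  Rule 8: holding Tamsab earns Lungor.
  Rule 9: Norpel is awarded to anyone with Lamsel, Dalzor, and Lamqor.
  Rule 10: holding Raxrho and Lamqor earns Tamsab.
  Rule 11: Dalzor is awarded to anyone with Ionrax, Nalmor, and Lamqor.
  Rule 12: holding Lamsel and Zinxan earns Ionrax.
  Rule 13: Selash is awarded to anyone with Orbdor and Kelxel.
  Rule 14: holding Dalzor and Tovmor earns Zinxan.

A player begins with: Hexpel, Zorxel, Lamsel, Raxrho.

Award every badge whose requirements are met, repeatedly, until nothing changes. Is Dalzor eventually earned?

No

Dalzor would need Ionrax, Nalmor, and Lamqor (Rule 11), but Ionrax is never earned.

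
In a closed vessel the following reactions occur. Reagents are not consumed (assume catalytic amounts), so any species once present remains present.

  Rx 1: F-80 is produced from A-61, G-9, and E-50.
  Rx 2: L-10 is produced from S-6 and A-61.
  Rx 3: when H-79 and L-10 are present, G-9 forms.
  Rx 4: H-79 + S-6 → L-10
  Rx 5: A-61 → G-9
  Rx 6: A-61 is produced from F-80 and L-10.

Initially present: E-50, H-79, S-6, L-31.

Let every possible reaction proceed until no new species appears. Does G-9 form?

Yes

H-79 and S-6 present → L-10 forms (Rx 4).
H-79 and L-10 present → G-9 forms (Rx 3).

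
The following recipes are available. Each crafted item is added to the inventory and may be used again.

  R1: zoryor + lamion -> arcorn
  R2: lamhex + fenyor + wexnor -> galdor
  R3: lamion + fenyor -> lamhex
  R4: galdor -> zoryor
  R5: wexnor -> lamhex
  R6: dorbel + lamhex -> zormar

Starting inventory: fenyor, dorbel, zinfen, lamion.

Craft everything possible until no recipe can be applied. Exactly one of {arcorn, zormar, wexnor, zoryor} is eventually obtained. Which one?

Using R3, lamion and fenyor make lamhex.
dorbel + lamhex -> zormar (R6).
zoryor would need galdor (R4), but galdor is never obtained. arcorn would need zoryor and lamion (R1), but zoryor is never obtained. No rule produces wexnor, and it is not given.

zormar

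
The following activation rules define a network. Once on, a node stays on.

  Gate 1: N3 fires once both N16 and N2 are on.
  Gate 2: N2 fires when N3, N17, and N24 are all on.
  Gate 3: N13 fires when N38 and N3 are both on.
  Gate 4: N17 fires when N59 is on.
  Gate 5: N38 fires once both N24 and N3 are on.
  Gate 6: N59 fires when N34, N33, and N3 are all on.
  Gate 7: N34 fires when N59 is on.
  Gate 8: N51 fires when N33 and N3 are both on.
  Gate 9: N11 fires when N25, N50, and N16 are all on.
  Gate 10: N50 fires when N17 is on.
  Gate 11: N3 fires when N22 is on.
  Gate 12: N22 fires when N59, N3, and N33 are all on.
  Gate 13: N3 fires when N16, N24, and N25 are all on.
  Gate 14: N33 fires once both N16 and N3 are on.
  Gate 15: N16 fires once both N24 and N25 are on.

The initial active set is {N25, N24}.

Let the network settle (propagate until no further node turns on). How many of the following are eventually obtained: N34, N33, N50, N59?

N24 and N25 are on, so N16 fires (Gate 15).
N16, N24, and N25 are on, so N3 fires (Gate 13).
Gate 14: N16 and N3 on → N33 on.
N34 would need N59 (Gate 7), but N59 never turns on.
N33: reached.
N50 would need N17 (Gate 10), but N17 never turns on.
N59 would need N34, N33, and N3 (Gate 6), but N34 never turns on.
Reached: N33 — 1 of the 4.

1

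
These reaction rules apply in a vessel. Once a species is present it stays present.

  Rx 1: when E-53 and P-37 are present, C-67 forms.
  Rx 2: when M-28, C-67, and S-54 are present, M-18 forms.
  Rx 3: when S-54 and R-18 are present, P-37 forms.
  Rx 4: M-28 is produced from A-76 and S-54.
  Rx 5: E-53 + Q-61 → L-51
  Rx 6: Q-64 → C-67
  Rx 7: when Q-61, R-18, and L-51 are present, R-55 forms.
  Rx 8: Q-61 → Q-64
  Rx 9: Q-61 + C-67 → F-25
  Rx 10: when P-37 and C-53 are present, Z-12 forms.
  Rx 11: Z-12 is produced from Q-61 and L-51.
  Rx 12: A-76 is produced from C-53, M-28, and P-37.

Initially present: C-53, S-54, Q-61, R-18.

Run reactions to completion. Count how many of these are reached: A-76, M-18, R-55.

A-76 would need C-53, M-28, and P-37 (Rx 12), but M-28 never forms.
M-18 would need M-28, C-67, and S-54 (Rx 2), but M-28 never forms.
R-55 would need Q-61, R-18, and L-51 (Rx 7), but L-51 never forms.
None of the 3 are reached.

0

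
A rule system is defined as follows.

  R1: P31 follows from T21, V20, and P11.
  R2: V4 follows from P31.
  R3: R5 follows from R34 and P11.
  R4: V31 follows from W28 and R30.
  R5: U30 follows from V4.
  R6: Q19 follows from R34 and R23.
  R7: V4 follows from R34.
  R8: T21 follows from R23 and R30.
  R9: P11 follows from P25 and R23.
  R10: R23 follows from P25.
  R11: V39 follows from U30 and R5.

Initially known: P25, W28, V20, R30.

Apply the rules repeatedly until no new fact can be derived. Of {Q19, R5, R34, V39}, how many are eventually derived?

0

Q19 would need R34 and R23 (R6), but R34 is never established.
R5 would need R34 and P11 (R3), but R34 is never established.
No rule produces R34, and it is not given.
V39 would need U30 and R5 (R11), but R5 is never established.
None of the 4 are reached.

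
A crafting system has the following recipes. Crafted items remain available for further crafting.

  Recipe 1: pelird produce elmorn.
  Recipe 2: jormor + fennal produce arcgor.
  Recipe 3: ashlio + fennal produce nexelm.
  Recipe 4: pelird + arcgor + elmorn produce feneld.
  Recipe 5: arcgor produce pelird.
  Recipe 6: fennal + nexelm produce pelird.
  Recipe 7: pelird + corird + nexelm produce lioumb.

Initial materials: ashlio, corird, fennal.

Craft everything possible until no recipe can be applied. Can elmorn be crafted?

Yes

ashlio + fennal → nexelm (Recipe 3).
Using Recipe 6, fennal and nexelm make pelird.
pelird → elmorn (Recipe 1).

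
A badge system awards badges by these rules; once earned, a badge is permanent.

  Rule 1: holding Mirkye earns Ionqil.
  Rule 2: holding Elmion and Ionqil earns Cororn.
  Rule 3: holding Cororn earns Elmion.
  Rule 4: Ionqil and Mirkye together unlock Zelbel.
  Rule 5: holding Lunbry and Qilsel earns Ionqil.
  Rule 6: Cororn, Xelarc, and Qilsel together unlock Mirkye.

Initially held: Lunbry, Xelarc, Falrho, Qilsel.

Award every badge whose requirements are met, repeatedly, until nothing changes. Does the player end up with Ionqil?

Yes

With Lunbry and Qilsel, Ionqil is earned (Rule 5).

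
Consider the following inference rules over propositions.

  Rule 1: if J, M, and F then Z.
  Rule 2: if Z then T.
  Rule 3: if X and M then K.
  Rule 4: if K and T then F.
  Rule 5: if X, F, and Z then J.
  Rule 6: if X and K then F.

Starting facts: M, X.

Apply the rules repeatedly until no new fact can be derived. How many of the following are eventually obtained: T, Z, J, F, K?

From X and M, Rule 3 gives K.
X and K hold, so F follows (Rule 6).
T would need Z (Rule 2), but Z is never established.
Z would need J, M, and F (Rule 1), but J is never established.
J would need X, F, and Z (Rule 5), but Z is never established.
F: reached.
K: reached.
Reached: F and K — 2 of the 5.

2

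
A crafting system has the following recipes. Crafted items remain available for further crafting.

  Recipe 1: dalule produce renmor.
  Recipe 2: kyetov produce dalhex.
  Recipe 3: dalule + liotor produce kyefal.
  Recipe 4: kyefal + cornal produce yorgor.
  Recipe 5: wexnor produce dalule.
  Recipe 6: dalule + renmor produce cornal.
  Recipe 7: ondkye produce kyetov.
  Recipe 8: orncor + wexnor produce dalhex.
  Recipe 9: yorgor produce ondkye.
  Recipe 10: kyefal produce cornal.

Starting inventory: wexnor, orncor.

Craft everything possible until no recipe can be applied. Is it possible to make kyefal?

kyefal would need dalule and liotor (Recipe 3), but liotor is never obtained.

No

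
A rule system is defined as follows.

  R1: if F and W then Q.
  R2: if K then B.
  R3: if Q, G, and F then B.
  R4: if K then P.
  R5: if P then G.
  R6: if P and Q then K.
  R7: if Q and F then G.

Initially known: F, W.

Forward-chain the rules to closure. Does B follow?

From F and W, R1 gives Q.
Q and F hold, so G follows (R7).
Q, G, and F hold, so B follows (R3).

Yes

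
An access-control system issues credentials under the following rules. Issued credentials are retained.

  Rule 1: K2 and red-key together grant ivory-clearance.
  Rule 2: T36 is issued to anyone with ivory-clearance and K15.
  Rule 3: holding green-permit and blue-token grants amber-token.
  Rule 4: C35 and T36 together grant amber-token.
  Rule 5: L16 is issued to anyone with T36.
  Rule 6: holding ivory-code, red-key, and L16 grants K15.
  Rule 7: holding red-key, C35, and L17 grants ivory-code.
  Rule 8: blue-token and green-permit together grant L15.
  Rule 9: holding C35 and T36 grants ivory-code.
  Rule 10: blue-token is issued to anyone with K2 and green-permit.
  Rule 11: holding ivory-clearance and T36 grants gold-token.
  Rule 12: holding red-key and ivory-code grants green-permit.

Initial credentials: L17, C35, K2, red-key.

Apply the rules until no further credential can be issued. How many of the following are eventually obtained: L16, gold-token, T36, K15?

L16 would need T36 (Rule 5), but T36 is never granted.
gold-token would need ivory-clearance and T36 (Rule 11), but T36 is never granted.
T36 would need ivory-clearance and K15 (Rule 2), but K15 is never granted.
K15 would need ivory-code, red-key, and L16 (Rule 6), but L16 is never granted.
None of the 4 are reached.

0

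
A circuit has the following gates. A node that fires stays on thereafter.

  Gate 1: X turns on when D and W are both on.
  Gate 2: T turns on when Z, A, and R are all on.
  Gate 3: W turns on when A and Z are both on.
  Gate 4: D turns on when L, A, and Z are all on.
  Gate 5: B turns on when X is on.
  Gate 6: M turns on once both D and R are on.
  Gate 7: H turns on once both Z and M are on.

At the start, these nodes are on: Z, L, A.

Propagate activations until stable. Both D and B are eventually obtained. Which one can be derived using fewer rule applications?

D: Gate 4: L, A, and Z on → D on. [1 rule application]
B: Gate 3: A and Z on → W on. Gate 4: L, A, and Z on → D on. D and W are on, so X turns on (Gate 1). X is on, so B turns on (Gate 5). [4 rule applications]
D needs fewer.

D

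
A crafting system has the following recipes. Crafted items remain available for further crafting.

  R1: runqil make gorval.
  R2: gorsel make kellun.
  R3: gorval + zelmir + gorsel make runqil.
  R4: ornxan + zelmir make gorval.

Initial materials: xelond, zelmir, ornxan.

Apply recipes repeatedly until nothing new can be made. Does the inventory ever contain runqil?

No

runqil would need gorval, zelmir, and gorsel (R3), but gorsel is never obtained.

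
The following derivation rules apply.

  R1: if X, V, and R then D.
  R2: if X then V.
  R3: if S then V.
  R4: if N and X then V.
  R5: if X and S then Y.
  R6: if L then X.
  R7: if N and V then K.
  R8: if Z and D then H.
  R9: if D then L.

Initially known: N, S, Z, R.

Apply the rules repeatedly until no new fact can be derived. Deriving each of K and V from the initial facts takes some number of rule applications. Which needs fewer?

V

V: From S, R3 gives V. [1 rule application]
K: S holds, so V follows (R3). N and V hold, so K follows (R7). [2 rule applications]
V needs fewer.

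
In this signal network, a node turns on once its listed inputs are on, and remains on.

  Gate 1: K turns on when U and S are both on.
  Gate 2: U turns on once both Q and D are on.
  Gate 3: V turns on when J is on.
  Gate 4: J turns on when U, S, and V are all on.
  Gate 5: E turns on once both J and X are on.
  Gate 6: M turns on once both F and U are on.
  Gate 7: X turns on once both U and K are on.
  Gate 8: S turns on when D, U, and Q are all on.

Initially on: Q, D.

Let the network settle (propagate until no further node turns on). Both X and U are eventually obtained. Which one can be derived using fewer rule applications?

U

U: Q and D are on, so U turns on (Gate 2). [1 rule application]
X: Gate 2: Q and D on → U on. D, U, and Q are on, so S turns on (Gate 8). U and S are on, so K turns on (Gate 1). U and K are on, so X turns on (Gate 7). [4 rule applications]
U needs fewer.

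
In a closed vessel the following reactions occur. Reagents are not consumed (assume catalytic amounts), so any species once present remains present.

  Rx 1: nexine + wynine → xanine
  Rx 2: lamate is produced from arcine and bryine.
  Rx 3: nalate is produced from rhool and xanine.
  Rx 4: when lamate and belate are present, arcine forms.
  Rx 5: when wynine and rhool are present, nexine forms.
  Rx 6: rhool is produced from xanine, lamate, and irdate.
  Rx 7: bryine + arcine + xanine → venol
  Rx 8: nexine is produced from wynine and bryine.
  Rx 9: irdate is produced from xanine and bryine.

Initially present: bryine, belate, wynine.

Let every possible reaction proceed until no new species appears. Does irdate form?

wynine and bryine present → nexine forms (Rx 8).
nexine and wynine present → xanine forms (Rx 1).
xanine and bryine present → irdate forms (Rx 9).

Yes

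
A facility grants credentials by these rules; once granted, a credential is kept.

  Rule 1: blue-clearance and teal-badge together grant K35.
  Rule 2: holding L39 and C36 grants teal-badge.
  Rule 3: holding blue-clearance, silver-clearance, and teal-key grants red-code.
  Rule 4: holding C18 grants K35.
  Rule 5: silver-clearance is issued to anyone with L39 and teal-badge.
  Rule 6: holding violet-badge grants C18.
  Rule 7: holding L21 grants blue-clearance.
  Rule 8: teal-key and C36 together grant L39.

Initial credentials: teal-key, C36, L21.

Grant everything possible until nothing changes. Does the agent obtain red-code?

Yes

Holding teal-key and C36 grants L39 (Rule 8).
Holding L21 grants blue-clearance (Rule 7).
Holding L39 and C36 grants teal-badge (Rule 2).
Holding L39 and teal-badge grants silver-clearance (Rule 5).
Holding blue-clearance, silver-clearance, and teal-key grants red-code (Rule 3).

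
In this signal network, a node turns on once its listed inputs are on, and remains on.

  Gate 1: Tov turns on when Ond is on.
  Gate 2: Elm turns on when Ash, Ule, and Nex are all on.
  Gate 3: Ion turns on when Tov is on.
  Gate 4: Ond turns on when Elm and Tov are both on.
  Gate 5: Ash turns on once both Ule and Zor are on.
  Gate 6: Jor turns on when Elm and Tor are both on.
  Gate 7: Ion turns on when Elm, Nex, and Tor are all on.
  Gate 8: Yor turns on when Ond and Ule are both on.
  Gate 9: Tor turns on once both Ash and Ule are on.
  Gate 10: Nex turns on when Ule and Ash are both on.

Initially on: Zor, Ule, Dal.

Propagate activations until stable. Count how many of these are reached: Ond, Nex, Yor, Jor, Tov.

Gate 5: Ule and Zor on → Ash on.
Gate 10: Ule and Ash on → Nex on.
Ash and Ule are on, so Tor turns on (Gate 9).
Gate 2: Ash, Ule, and Nex on → Elm on.
Elm and Tor are on, so Jor turns on (Gate 6).
Ond would need Elm and Tov (Gate 4), but Tov never turns on.
Nex: reached.
Yor would need Ond and Ule (Gate 8), but Ond never turns on.
Jor: reached.
Tov would need Ond (Gate 1), but Ond never turns on.
Reached: Nex and Jor — 2 of the 5.

2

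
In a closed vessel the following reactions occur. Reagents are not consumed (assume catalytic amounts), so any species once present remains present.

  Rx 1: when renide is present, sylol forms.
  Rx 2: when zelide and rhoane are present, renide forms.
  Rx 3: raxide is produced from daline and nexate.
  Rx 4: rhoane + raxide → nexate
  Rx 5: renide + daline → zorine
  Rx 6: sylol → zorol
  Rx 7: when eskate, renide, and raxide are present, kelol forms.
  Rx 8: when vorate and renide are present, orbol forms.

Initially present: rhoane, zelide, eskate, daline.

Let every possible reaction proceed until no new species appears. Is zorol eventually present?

Yes

zelide and rhoane present → renide forms (Rx 2).
renide present → sylol forms (Rx 1).
sylol present → zorol forms (Rx 6).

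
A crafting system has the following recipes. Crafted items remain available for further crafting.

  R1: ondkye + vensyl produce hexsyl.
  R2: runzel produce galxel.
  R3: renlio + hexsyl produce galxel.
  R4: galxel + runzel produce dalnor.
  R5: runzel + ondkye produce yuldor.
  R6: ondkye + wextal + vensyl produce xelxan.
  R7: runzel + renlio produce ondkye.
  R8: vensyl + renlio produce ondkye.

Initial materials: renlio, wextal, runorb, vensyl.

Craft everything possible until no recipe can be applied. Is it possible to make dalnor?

dalnor would need galxel and runzel (R4), but runzel is never obtained.

No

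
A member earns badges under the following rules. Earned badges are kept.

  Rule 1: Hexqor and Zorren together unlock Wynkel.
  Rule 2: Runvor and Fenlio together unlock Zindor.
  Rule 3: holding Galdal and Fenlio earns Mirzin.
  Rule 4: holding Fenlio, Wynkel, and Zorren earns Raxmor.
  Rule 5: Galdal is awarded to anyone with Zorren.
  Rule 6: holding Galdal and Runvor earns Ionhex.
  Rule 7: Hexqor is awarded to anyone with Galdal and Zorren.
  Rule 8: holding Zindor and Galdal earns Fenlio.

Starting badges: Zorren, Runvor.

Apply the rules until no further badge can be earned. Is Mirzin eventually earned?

No

Mirzin would need Galdal and Fenlio (Rule 3), but Fenlio is never earned.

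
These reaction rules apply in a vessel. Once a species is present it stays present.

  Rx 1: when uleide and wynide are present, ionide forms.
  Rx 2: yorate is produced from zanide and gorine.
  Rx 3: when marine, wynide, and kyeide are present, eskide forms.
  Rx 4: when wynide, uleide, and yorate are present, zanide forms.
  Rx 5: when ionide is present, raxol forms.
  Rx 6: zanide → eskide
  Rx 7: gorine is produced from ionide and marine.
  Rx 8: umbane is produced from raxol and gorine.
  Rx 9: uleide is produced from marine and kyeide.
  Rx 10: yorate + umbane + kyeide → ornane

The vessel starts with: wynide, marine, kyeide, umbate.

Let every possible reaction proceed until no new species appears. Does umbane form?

Yes

marine and kyeide present → uleide forms (Rx 9).
uleide and wynide present → ionide forms (Rx 1).
ionide present → raxol forms (Rx 5).
ionide and marine present → gorine forms (Rx 7).
raxol and gorine present → umbane forms (Rx 8).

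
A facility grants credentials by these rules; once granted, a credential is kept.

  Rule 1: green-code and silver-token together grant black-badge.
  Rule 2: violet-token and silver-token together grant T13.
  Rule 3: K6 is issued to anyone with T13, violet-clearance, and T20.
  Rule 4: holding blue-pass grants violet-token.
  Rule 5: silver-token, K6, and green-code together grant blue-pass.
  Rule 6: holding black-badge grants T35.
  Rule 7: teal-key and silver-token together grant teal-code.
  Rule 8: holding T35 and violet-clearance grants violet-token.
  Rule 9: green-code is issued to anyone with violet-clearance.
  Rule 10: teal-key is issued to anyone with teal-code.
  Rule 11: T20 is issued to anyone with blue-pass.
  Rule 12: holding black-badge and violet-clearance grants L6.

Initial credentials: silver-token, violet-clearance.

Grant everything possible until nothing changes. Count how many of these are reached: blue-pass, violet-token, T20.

1

Holding violet-clearance grants green-code (Rule 9).
Holding green-code and silver-token grants black-badge (Rule 1).
Holding black-badge grants T35 (Rule 6).
Holding T35 and violet-clearance grants violet-token (Rule 8).
blue-pass would need silver-token, K6, and green-code (Rule 5), but K6 is never granted.
violet-token: reached.
T20 would need blue-pass (Rule 11), but blue-pass is never granted.
Reached: violet-token — 1 of the 3.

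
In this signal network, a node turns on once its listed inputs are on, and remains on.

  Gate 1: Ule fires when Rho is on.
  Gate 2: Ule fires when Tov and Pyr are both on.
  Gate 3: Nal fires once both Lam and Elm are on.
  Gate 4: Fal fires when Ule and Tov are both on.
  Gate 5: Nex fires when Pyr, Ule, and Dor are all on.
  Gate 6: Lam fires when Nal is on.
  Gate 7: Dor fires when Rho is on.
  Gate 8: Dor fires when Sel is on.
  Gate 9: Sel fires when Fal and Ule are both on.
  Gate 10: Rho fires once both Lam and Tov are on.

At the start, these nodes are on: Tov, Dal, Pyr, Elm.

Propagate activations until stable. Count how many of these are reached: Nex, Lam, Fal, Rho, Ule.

Tov and Pyr are on, so Ule fires (Gate 2).
Gate 4: Ule and Tov on → Fal on.
Fal and Ule are on, so Sel fires (Gate 9).
Gate 8: Sel on → Dor on.
Pyr, Ule, and Dor are on, so Nex fires (Gate 5).
Nex: reached.
Lam would need Nal (Gate 6), but Nal never turns on.
Fal: reached.
Rho would need Lam and Tov (Gate 10), but Lam never turns on.
Ule: reached.
Reached: Nex, Fal, and Ule — 3 of the 5.

3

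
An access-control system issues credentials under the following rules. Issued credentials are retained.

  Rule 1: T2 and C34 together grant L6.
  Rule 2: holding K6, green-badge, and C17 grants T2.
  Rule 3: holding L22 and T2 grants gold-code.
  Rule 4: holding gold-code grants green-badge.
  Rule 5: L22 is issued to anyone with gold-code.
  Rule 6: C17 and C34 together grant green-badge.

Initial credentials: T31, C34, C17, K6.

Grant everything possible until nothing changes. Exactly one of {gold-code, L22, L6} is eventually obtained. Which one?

L6

Holding C17 and C34 grants green-badge (Rule 6).
Holding K6, green-badge, and C17 grants T2 (Rule 2).
Holding T2 and C34 grants L6 (Rule 1).
L22 would need gold-code (Rule 5), but gold-code is never granted. gold-code would need L22 and T2 (Rule 3), but L22 is never granted.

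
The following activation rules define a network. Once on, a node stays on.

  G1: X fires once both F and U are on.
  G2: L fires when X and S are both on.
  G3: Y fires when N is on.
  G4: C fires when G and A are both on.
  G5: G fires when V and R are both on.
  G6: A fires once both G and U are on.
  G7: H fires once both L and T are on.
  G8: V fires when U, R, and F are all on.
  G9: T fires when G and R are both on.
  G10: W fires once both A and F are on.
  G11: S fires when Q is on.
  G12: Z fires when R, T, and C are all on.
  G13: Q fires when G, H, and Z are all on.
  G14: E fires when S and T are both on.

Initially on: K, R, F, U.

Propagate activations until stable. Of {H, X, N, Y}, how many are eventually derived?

G1: F and U on → X on.
H would need L and T (G7), but L never turns on.
X: reached.
No rule produces N, and it is not given.
Y would need N (G3), but N never turns on.
Reached: X — 1 of the 4.

1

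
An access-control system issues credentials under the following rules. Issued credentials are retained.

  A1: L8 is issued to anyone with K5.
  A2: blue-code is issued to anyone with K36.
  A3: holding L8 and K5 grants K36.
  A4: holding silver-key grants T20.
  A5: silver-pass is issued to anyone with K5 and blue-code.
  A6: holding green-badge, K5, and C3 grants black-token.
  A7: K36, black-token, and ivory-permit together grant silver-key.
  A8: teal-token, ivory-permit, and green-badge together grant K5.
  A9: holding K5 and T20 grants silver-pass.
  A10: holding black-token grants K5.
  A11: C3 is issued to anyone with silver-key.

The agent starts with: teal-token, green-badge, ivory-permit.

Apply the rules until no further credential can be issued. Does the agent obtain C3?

C3 would need silver-key (A11), but silver-key is never granted.

No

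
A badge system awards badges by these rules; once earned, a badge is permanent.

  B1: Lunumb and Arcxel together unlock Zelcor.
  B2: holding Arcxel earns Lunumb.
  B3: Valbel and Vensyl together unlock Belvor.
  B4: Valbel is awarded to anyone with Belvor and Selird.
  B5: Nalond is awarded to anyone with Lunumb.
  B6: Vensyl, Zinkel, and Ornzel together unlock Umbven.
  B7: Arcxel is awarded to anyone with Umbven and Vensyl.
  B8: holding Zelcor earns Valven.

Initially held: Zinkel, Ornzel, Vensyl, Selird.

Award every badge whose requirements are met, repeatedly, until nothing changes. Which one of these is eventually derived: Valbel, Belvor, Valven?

Valven

With Vensyl, Zinkel, and Ornzel, Umbven is earned (B6).
With Umbven and Vensyl, Arcxel is earned (B7).
With Arcxel, Lunumb is earned (B2).
With Lunumb and Arcxel, Zelcor is earned (B1).
With Zelcor, Valven is earned (B8).
Belvor would need Valbel and Vensyl (B3), but Valbel is never earned. Valbel would need Belvor and Selird (B4), but Belvor is never earned.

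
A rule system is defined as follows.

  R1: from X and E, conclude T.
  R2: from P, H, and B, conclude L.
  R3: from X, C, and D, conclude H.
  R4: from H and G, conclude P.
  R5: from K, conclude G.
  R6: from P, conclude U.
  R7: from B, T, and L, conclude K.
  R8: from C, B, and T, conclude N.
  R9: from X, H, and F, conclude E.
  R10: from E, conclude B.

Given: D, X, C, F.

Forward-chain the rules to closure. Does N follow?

Yes

X, C, and D hold, so H follows (R3).
From X, H, and F, R9 gives E.
E holds, so B follows (R10).
X and E hold, so T follows (R1).
From C, B, and T, R8 gives N.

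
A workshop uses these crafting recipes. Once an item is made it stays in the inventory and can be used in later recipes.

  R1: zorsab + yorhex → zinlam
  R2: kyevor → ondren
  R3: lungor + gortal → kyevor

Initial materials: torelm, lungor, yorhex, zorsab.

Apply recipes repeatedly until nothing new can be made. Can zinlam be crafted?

Yes

Using R1, zorsab and yorhex make zinlam.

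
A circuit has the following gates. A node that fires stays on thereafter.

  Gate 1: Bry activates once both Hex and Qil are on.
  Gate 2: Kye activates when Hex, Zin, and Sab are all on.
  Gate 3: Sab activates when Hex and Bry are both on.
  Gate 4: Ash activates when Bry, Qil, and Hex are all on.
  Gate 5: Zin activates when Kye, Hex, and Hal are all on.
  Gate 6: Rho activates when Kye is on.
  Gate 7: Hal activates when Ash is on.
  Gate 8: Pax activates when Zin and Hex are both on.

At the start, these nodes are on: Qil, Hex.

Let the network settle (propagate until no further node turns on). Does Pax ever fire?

Pax would need Zin and Hex (Gate 8), but Zin never turns on.

No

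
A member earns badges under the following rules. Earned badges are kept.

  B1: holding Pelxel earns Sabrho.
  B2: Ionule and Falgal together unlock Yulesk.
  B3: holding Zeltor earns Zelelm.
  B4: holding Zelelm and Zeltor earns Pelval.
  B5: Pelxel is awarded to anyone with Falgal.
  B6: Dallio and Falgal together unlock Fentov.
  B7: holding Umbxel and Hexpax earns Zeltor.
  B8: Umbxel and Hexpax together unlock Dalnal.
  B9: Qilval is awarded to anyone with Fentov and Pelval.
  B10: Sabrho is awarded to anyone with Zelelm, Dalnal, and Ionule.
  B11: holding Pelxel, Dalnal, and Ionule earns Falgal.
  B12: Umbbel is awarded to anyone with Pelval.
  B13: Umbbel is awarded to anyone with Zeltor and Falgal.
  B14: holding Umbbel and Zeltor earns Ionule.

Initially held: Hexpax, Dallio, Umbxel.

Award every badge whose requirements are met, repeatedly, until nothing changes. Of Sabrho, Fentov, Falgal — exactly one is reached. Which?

Sabrho

With Umbxel and Hexpax, Dalnal is earned (B8).
With Umbxel and Hexpax, Zeltor is earned (B7).
With Zeltor, Zelelm is earned (B3).
With Zelelm and Zeltor, Pelval is earned (B4).
With Pelval, Umbbel is earned (B12).
With Umbbel and Zeltor, Ionule is earned (B14).
With Zelelm, Dalnal, and Ionule, Sabrho is earned (B10).
Fentov would need Dallio and Falgal (B6), but Falgal is never earned. Falgal would need Pelxel, Dalnal, and Ionule (B11), but Pelxel is never earned.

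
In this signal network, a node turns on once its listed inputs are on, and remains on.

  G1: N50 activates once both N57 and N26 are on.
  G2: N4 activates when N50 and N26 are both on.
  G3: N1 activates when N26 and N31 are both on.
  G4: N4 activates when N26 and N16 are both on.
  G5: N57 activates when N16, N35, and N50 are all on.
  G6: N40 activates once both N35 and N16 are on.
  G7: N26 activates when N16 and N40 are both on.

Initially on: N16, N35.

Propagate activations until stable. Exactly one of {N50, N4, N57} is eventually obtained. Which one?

N4

G6: N35 and N16 on → N40 on.
G7: N16 and N40 on → N26 on.
N26 and N16 are on, so N4 activates (G4).
N50 would need N57 and N26 (G1), but N57 never turns on. N57 would need N16, N35, and N50 (G5), but N50 never turns on.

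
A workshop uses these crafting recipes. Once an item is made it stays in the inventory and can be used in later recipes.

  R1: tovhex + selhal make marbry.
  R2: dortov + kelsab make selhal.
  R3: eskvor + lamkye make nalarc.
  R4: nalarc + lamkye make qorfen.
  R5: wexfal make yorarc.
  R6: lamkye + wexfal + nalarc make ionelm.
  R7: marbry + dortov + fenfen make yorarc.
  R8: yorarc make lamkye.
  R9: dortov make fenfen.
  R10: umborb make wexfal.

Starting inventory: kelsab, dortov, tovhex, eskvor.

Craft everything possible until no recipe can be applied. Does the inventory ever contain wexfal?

No

wexfal would need umborb (R10), but umborb is never obtained.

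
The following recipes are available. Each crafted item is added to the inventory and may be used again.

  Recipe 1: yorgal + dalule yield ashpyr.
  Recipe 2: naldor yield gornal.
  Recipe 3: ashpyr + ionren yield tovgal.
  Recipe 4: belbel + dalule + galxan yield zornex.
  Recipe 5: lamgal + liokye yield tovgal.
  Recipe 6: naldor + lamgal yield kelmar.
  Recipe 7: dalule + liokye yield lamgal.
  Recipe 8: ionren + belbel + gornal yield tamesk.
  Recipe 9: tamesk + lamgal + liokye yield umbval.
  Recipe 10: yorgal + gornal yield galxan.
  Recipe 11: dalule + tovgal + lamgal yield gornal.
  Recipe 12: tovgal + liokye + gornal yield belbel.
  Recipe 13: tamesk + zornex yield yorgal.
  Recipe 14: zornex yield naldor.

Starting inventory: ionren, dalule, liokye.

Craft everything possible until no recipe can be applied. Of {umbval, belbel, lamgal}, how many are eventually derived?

Using Recipe 7, dalule and liokye make lamgal.
Using Recipe 5, lamgal and liokye make tovgal.
dalule + tovgal + lamgal → gornal (Recipe 11).
tovgal + liokye + gornal → belbel (Recipe 12).
Using Recipe 8, ionren, belbel, and gornal make tamesk.
Using Recipe 9, tamesk, lamgal, and liokye make umbval.
umbval: reached.
belbel: reached.
lamgal: reached.
All 3 are reached.

3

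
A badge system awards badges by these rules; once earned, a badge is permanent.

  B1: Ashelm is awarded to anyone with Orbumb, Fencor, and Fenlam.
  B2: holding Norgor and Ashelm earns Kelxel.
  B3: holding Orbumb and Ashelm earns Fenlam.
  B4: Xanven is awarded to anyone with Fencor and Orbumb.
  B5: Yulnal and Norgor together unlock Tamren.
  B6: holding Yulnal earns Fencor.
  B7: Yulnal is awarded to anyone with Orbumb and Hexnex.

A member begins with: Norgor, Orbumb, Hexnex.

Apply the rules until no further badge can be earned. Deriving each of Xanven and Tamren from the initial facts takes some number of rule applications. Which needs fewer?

Tamren

Tamren: With Orbumb and Hexnex, Yulnal is earned (B7). With Yulnal and Norgor, Tamren is earned (B5). [2 rule applications]
Xanven: With Orbumb and Hexnex, Yulnal is earned (B7). With Yulnal, Fencor is earned (B6). With Fencor and Orbumb, Xanven is earned (B4). [3 rule applications]
Tamren needs fewer.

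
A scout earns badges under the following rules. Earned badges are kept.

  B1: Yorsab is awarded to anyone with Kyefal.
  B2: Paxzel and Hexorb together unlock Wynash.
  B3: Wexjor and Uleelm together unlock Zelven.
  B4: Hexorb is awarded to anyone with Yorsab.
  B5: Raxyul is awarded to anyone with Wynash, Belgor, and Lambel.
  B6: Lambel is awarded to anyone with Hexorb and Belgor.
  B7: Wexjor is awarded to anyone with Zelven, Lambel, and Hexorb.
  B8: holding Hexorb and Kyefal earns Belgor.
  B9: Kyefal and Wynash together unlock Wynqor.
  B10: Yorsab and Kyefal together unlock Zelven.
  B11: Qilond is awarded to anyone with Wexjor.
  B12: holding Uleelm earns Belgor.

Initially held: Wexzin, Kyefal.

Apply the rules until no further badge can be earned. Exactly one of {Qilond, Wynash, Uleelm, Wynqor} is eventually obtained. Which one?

Qilond

With Kyefal, Yorsab is earned (B1).
With Yorsab, Hexorb is earned (B4).
With Yorsab and Kyefal, Zelven is earned (B10).
With Hexorb and Kyefal, Belgor is earned (B8).
With Hexorb and Belgor, Lambel is earned (B6).
With Zelven, Lambel, and Hexorb, Wexjor is earned (B7).
With Wexjor, Qilond is earned (B11).
Wynqor would need Kyefal and Wynash (B9), but Wynash is never earned. No rule produces Uleelm, and it is not given. Wynash would need Paxzel and Hexorb (B2), but Paxzel is never earned.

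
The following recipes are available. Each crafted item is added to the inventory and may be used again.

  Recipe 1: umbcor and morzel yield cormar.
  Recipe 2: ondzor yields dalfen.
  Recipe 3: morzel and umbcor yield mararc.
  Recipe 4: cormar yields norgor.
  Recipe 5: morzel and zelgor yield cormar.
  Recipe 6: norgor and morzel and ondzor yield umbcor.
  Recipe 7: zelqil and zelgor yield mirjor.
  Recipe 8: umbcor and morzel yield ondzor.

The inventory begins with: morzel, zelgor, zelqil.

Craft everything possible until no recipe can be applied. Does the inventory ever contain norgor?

Using Recipe 5, morzel and zelgor make cormar.
cormar → norgor (Recipe 4).

Yes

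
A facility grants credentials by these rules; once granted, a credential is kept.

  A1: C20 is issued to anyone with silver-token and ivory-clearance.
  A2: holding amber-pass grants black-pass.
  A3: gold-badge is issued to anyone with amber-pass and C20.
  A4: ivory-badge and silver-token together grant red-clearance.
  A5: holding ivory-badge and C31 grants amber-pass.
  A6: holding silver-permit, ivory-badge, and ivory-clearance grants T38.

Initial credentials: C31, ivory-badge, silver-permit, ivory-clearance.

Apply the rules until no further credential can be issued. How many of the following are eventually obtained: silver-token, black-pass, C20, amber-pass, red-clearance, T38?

3

Holding silver-permit, ivory-badge, and ivory-clearance grants T38 (A6).
Holding ivory-badge and C31 grants amber-pass (A5).
Holding amber-pass grants black-pass (A2).
No rule produces silver-token, and it is not given.
black-pass: reached.
C20 would need silver-token and ivory-clearance (A1), but silver-token is never granted.
amber-pass: reached.
red-clearance would need ivory-badge and silver-token (A4), but silver-token is never granted.
T38: reached.
Reached: black-pass, amber-pass, and T38 — 3 of the 6.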